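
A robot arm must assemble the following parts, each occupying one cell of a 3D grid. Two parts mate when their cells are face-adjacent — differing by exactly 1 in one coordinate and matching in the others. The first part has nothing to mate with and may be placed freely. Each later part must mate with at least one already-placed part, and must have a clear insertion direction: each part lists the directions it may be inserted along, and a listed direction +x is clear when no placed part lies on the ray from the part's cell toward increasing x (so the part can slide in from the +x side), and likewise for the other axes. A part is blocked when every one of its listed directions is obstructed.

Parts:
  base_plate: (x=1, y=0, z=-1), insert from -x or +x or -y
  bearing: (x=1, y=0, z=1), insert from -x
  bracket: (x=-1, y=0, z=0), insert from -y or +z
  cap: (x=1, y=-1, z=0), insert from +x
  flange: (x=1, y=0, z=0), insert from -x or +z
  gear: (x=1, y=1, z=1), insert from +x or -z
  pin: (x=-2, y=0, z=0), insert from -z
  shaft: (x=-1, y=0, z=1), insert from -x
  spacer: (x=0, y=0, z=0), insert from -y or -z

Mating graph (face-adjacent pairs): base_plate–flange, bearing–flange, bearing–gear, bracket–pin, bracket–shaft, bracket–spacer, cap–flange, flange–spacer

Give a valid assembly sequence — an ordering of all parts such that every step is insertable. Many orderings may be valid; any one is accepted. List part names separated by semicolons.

flange; spacer; base_plate; bearing; gear; cap; bracket; pin; shaft

1. flange@(1, 0, 0) [-x clear] — {flange}
2. spacer@(0, 0, 0) [-y clear] — {flange, spacer}
3. base_plate@(1, 0, -1) [-x clear] — {base_plate, flange, spacer}
4. bearing@(1, 0, 1) [-x clear] — {base_plate, bearing, flange, spacer}
5. gear@(1, 1, 1) [+x clear] — {base_plate, bearing, flange, gear, spacer}
6. cap@(1, -1, 0) [+x clear] — {base_plate, bearing, cap, flange, gear, spacer}
7. bracket@(-1, 0, 0) [-y clear] — {base_plate, bearing, bracket, cap, flange, gear, spacer}
8. pin@(-2, 0, 0) [-z clear] — {base_plate, bearing, bracket, cap, flange, gear, pin, spacer}
9. shaft@(-1, 0, 1) [-x clear] — {base_plate, bearing, bracket, cap, flange, gear, pin, shaft, spacer}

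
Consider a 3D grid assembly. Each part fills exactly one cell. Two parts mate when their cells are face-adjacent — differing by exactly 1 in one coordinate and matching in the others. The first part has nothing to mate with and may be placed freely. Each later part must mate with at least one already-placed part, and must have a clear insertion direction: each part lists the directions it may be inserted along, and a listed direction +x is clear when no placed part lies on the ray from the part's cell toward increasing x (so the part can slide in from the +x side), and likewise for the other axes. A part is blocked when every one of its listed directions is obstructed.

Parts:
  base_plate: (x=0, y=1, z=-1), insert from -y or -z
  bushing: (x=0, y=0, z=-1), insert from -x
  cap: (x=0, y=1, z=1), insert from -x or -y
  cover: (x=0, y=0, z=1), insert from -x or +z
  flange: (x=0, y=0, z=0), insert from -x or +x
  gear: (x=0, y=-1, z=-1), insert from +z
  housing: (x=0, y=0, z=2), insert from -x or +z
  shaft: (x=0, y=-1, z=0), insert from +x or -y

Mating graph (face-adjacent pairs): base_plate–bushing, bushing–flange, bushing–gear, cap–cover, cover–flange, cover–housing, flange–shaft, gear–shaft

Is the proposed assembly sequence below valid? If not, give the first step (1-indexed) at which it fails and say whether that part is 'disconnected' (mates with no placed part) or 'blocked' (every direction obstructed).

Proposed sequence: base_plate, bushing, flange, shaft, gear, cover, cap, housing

Invalid at step 5 (blocked)

1. base_plate@(0, 1, -1) [-y clear] — {base_plate}
2. bushing@(0, 0, -1) [-x clear] — {base_plate, bushing}
3. flange@(0, 0, 0) [-x clear] — {base_plate, bushing, flange}
4. shaft@(0, -1, 0) [+x clear] — {base_plate, bushing, flange, shaft}
5. gear@(0, -1, -1) — +z all obstructed ⇒ blocked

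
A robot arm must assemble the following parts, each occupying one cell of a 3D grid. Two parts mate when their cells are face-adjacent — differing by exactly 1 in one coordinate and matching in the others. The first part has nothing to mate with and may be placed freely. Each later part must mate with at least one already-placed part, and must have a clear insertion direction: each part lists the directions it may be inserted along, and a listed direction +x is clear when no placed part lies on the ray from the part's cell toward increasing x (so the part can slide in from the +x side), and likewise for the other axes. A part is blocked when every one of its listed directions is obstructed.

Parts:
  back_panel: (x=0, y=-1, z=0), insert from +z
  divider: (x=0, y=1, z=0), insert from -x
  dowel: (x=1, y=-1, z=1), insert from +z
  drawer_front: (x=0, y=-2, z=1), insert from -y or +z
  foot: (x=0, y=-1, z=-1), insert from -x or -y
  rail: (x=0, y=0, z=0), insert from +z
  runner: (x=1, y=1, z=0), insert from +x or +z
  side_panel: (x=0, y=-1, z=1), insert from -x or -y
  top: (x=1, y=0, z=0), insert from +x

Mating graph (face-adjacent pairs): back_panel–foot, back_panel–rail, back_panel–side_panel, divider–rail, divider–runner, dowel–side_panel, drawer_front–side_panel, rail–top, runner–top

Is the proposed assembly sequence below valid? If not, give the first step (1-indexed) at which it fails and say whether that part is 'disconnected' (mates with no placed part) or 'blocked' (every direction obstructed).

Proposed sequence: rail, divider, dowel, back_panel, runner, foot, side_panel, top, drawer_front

Invalid at step 3 (disconnected)

1. rail@(0, 0, 0) [+z clear] — {rail}
2. divider@(0, 1, 0) [-x clear] — {divider, rail}
3. dowel@(1, -1, 1) — no placed neighbour ⇒ disconnected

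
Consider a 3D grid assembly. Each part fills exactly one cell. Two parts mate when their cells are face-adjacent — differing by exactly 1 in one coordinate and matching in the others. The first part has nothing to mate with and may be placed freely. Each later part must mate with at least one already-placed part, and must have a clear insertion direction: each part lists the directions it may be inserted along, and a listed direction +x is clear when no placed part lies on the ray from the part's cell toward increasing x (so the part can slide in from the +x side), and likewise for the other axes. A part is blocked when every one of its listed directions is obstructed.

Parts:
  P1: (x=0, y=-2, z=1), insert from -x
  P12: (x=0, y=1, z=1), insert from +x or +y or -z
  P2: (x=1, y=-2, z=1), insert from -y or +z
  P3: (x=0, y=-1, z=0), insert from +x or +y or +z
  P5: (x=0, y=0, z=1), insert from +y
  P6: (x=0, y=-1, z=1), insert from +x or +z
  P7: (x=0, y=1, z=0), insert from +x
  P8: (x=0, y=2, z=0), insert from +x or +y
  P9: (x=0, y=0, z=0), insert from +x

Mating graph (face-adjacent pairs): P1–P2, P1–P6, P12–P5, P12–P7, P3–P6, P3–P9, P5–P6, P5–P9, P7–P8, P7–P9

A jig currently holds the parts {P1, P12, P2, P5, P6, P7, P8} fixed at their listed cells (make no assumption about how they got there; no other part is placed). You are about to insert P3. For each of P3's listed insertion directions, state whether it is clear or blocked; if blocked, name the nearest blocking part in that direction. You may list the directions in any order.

+x: clear; +y: blocked by P7; +z: blocked by P6

+x: ray from P3(0, -1, 0) has no placed part ⇒ clear
+y: nearest on ray is P7@(0, 1, 0) ⇒ blocked
+z: nearest on ray is P6@(0, -1, 1) ⇒ blocked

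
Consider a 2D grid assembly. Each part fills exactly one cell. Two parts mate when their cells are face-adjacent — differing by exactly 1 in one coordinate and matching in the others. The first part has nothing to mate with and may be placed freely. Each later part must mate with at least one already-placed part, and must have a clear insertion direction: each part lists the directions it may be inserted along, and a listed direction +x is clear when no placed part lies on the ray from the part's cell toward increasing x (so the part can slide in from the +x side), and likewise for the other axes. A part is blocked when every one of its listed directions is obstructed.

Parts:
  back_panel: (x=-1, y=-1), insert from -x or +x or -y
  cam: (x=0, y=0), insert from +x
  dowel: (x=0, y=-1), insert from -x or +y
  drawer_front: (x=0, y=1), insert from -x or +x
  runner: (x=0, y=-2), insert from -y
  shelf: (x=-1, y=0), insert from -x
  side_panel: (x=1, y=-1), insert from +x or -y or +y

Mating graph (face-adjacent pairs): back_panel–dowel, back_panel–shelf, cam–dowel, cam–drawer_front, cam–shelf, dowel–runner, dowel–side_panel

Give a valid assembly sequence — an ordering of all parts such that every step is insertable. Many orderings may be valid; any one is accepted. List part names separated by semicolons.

side_panel; dowel; back_panel; shelf; cam; drawer_front; runner

1. side_panel@(1, -1) [+x clear] — {side_panel}
2. dowel@(0, -1) [-x clear] — {dowel, side_panel}
3. back_panel@(-1, -1) [-x clear] — {back_panel, dowel, side_panel}
4. shelf@(-1, 0) [-x clear] — {back_panel, dowel, shelf, side_panel}
5. cam@(0, 0) [+x clear] — {back_panel, cam, dowel, shelf, side_panel}
6. drawer_front@(0, 1) [-x clear] — {back_panel, cam, dowel, drawer_front, shelf, side_panel}
7. runner@(0, -2) [-y clear] — {back_panel, cam, dowel, drawer_front, runner, shelf, side_panel}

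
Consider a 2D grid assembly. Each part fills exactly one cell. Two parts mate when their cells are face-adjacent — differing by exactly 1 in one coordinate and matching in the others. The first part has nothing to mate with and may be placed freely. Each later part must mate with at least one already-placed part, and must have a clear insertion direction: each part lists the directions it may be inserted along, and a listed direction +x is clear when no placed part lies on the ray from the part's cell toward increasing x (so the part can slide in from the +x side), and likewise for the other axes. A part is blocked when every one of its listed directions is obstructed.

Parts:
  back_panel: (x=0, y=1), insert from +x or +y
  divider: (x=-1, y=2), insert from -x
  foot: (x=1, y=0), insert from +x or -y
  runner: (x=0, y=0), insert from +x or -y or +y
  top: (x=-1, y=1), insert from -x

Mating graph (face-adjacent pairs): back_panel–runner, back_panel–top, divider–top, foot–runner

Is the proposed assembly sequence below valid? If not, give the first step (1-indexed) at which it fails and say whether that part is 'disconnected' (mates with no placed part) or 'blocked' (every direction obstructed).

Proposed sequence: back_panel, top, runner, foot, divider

1. back_panel@(0, 1) [+x clear] — {back_panel}
2. top@(-1, 1) [-x clear] — {back_panel, top}
3. runner@(0, 0) [+x clear] — {back_panel, runner, top}
4. foot@(1, 0) [+x clear] — {back_panel, foot, runner, top}
5. divider@(-1, 2) [-x clear] — {back_panel, divider, foot, runner, top}

Valid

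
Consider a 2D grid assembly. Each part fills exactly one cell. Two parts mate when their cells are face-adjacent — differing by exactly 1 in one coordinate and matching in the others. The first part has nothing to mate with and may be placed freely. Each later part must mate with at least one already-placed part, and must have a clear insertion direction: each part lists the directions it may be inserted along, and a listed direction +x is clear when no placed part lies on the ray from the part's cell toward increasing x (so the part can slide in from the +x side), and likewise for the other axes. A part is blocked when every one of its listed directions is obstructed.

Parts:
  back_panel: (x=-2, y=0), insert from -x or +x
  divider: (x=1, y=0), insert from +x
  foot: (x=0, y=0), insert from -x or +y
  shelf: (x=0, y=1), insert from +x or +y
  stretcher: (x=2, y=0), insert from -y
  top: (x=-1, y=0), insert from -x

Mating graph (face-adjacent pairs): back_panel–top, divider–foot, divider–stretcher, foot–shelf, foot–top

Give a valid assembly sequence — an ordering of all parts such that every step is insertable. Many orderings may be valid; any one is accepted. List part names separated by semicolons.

1. top@(-1, 0) [-x clear] — {top}
2. back_panel@(-2, 0) [-x clear] — {back_panel, top}
3. foot@(0, 0) [+y clear] — {back_panel, foot, top}
4. divider@(1, 0) [+x clear] — {back_panel, divider, foot, top}
5. shelf@(0, 1) [+x clear] — {back_panel, divider, foot, shelf, top}
6. stretcher@(2, 0) [-y clear] — {back_panel, divider, foot, shelf, stretcher, top}

top; back_panel; foot; divider; shelf; stretcher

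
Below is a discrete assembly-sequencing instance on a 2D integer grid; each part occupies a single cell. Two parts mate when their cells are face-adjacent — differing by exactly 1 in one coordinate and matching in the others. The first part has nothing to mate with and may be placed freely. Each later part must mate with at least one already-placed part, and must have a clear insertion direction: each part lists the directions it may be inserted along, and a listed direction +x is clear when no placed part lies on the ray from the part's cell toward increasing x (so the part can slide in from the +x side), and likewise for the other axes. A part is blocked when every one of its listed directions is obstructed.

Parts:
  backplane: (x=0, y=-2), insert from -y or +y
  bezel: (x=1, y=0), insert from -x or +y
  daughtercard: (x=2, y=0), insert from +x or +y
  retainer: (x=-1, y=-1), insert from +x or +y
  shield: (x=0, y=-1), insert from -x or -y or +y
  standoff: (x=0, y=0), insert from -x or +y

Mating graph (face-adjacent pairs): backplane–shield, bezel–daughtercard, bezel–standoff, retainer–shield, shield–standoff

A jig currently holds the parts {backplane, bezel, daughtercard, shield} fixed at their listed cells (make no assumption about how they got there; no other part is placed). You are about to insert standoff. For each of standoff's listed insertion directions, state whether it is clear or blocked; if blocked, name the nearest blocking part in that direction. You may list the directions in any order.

-x: ray from standoff(0, 0) has no placed part ⇒ clear
+y: ray from standoff(0, 0) has no placed part ⇒ clear

+y: clear; -x: clear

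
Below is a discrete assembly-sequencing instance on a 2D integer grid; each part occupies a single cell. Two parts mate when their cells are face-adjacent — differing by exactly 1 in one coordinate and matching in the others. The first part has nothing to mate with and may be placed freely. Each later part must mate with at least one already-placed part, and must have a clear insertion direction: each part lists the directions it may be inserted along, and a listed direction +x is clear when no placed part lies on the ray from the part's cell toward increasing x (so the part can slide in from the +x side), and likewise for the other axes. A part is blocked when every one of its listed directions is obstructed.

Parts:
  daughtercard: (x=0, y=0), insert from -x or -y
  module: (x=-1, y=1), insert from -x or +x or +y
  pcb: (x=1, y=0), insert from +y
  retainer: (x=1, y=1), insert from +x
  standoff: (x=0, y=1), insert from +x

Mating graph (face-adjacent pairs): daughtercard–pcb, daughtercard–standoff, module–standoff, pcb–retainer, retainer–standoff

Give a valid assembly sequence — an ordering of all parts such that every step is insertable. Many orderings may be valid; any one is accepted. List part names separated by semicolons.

module; standoff; daughtercard; pcb; retainer

1. module@(-1, 1) [-x clear] — {module}
2. standoff@(0, 1) [+x clear] — {module, standoff}
3. daughtercard@(0, 0) [-x clear] — {daughtercard, module, standoff}
4. pcb@(1, 0) [+y clear] — {daughtercard, module, pcb, standoff}
5. retainer@(1, 1) [+x clear] — {daughtercard, module, pcb, retainer, standoff}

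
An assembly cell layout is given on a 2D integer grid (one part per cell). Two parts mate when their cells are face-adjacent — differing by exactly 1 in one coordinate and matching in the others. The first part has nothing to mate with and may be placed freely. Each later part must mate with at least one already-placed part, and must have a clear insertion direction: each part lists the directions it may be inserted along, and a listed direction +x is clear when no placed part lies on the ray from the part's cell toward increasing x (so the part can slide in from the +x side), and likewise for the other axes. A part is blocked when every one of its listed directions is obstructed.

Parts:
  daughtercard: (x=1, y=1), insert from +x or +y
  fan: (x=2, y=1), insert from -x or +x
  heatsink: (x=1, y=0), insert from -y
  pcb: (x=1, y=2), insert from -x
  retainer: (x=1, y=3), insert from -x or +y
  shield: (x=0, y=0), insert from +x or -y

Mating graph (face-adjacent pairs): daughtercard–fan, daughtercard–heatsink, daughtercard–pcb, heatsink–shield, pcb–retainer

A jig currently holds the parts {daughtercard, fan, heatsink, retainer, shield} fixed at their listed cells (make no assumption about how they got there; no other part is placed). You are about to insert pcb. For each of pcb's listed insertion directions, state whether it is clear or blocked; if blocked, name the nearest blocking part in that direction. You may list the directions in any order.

-x: ray from pcb(1, 2) has no placed part ⇒ clear

-x: clear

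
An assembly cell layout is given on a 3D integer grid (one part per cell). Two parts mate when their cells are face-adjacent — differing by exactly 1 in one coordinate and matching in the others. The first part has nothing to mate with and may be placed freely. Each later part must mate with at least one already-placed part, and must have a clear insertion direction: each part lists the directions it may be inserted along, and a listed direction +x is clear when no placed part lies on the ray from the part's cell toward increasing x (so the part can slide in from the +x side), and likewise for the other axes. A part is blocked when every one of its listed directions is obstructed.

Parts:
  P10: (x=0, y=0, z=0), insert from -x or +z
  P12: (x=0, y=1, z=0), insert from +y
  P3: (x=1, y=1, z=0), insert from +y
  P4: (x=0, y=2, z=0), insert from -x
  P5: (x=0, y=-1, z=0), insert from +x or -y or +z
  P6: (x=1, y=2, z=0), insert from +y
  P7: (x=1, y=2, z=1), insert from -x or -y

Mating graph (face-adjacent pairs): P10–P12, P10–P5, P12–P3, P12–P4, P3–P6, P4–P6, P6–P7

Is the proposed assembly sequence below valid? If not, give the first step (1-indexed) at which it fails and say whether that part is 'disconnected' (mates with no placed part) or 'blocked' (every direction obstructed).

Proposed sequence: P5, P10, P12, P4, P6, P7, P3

1. P5@(0, -1, 0) [+x clear] — {P5}
2. P10@(0, 0, 0) [-x clear] — {P10, P5}
3. P12@(0, 1, 0) [+y clear] — {P10, P12, P5}
4. P4@(0, 2, 0) [-x clear] — {P10, P12, P4, P5}
5. P6@(1, 2, 0) [+y clear] — {P10, P12, P4, P5, P6}
6. P7@(1, 2, 1) [-x clear] — {P10, P12, P4, P5, P6, P7}
7. P3@(1, 1, 0) — +y all obstructed ⇒ blocked

Invalid at step 7 (blocked)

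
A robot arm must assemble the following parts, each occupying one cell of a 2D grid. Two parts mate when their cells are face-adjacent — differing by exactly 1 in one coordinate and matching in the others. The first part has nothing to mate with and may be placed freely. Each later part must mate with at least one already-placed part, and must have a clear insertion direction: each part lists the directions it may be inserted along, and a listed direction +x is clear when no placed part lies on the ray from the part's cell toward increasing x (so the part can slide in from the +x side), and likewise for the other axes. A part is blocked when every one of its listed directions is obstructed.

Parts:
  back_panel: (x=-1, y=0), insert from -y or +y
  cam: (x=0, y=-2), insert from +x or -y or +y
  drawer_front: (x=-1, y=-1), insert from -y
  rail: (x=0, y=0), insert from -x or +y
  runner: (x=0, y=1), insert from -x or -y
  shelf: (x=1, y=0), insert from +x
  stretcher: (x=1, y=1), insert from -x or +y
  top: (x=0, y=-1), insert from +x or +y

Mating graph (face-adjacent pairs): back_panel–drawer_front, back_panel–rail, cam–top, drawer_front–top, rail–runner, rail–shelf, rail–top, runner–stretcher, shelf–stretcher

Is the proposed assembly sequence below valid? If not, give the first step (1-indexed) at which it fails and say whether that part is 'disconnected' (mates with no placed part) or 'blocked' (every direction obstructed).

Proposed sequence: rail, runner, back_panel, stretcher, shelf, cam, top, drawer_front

1. rail@(0, 0) [-x clear] — {rail}
2. runner@(0, 1) [-x clear] — {rail, runner}
3. back_panel@(-1, 0) [-y clear] — {back_panel, rail, runner}
4. stretcher@(1, 1) [+y clear] — {back_panel, rail, runner, stretcher}
5. shelf@(1, 0) [+x clear] — {back_panel, rail, runner, shelf, stretcher}
6. cam@(0, -2) — no placed neighbour ⇒ disconnected

Invalid at step 6 (disconnected)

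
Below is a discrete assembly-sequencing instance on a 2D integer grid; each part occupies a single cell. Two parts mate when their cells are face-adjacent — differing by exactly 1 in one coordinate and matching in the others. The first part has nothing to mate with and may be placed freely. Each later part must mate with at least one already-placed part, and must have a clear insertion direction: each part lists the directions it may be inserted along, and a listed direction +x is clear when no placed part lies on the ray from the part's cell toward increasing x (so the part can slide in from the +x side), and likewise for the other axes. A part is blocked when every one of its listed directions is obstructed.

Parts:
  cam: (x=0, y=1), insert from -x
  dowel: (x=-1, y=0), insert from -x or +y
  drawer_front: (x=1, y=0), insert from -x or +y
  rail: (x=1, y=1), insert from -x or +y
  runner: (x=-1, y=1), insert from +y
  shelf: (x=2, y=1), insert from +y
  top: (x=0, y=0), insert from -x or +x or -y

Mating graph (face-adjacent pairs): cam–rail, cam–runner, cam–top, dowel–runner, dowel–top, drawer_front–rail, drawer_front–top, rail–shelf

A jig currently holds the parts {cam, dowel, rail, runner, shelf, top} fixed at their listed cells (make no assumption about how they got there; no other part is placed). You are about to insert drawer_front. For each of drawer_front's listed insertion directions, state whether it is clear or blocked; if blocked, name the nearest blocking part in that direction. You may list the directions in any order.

+y: blocked by rail; -x: blocked by top

-x: nearest on ray is top@(0, 0) ⇒ blocked
+y: nearest on ray is rail@(1, 1) ⇒ blocked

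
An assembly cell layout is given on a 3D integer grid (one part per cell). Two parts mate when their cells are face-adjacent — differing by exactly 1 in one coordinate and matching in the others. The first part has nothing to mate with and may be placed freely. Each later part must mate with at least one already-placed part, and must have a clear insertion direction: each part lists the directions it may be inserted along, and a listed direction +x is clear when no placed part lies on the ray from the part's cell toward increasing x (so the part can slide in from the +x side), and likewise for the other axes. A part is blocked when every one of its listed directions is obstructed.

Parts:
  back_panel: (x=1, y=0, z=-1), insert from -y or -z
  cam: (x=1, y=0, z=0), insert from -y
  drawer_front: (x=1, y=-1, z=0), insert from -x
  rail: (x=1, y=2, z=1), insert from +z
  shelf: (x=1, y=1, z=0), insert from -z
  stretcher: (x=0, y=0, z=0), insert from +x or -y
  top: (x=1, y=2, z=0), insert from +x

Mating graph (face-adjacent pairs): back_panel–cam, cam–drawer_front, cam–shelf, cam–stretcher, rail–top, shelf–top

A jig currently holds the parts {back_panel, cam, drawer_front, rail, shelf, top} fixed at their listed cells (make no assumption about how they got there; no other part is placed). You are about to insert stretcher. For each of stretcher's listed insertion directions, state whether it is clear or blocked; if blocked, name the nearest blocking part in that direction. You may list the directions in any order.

+x: blocked by cam; -y: clear

+x: nearest on ray is cam@(1, 0, 0) ⇒ blocked
-y: ray from stretcher(0, 0, 0) has no placed part ⇒ clear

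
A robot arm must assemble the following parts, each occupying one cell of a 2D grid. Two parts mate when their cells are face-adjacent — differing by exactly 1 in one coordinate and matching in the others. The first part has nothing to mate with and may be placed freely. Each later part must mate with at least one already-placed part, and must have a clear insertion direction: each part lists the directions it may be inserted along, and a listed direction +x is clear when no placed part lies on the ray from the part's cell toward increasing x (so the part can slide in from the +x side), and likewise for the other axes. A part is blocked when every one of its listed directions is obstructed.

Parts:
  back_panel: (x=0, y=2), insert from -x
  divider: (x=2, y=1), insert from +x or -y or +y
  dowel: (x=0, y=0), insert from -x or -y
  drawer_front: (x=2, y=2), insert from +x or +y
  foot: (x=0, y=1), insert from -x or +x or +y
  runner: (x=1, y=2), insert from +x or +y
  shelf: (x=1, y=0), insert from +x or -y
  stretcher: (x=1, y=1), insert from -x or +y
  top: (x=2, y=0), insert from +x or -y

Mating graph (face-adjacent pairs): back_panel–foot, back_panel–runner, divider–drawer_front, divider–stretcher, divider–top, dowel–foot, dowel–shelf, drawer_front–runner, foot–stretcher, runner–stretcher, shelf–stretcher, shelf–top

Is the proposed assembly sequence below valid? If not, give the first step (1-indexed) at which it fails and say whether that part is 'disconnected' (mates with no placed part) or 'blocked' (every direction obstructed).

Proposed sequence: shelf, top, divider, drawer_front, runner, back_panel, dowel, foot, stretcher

Invalid at step 9 (blocked)

1. shelf@(1, 0) [+x clear] — {shelf}
2. top@(2, 0) [+x clear] — {shelf, top}
3. divider@(2, 1) [+x clear] — {divider, shelf, top}
4. drawer_front@(2, 2) [+x clear] — {divider, drawer_front, shelf, top}
5. runner@(1, 2) [+y clear] — {divider, drawer_front, runner, shelf, top}
6. back_panel@(0, 2) [-x clear] — {back_panel, divider, drawer_front, runner, shelf, top}
7. dowel@(0, 0) [-x clear] — {back_panel, divider, dowel, drawer_front, runner, shelf, top}
8. foot@(0, 1) [-x clear] — {back_panel, divider, dowel, drawer_front, foot, runner, shelf, top}
9. stretcher@(1, 1) — -x/+y all obstructed ⇒ blocked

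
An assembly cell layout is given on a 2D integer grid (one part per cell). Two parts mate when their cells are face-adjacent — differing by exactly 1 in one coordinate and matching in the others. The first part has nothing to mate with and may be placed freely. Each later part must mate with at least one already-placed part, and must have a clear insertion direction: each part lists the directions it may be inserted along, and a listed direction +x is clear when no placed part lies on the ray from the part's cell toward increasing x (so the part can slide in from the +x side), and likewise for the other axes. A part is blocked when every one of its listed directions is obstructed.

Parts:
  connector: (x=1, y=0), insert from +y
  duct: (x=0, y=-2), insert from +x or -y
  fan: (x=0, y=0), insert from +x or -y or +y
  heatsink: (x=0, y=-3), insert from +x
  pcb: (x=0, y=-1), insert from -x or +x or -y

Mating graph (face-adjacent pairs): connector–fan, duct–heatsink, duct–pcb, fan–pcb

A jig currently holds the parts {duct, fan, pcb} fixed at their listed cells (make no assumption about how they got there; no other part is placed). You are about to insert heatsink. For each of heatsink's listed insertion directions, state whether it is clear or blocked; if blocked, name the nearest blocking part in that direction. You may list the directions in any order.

+x: clear

+x: ray from heatsink(0, -3) has no placed part ⇒ clear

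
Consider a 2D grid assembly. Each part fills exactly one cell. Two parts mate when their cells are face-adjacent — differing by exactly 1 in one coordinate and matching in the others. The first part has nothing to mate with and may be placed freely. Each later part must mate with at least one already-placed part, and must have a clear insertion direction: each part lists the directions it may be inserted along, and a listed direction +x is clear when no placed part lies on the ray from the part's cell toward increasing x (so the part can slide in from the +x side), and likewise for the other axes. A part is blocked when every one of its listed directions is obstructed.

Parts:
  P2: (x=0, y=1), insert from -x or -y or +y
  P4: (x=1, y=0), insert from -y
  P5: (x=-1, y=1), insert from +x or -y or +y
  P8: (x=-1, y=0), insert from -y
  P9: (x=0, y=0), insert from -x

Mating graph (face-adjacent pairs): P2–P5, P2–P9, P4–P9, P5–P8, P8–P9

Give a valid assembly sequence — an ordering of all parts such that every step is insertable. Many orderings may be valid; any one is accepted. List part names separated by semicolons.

P5; P2; P9; P8; P4

1. P5@(-1, 1) [+x clear] — {P5}
2. P2@(0, 1) [-y clear] — {P2, P5}
3. P9@(0, 0) [-x clear] — {P2, P5, P9}
4. P8@(-1, 0) [-y clear] — {P2, P5, P8, P9}
5. P4@(1, 0) [-y clear] — {P2, P4, P5, P8, P9}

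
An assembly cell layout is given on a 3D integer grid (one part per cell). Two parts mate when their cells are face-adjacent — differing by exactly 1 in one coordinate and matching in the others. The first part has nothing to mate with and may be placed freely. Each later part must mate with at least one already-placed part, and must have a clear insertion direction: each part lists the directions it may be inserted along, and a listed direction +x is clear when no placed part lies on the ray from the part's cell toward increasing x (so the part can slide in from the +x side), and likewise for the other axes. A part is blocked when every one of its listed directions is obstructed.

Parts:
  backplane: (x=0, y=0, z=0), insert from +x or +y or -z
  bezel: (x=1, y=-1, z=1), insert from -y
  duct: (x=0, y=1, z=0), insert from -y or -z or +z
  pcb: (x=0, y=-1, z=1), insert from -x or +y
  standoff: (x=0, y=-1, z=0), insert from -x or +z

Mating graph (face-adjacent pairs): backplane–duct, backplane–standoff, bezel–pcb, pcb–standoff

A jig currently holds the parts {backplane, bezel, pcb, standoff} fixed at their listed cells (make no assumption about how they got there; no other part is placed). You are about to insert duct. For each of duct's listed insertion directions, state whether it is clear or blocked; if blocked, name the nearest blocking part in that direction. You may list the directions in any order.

-y: nearest on ray is backplane@(0, 0, 0) ⇒ blocked
-z: ray from duct(0, 1, 0) has no placed part ⇒ clear
+z: ray from duct(0, 1, 0) has no placed part ⇒ clear

+z: clear; -y: blocked by backplane; -z: clear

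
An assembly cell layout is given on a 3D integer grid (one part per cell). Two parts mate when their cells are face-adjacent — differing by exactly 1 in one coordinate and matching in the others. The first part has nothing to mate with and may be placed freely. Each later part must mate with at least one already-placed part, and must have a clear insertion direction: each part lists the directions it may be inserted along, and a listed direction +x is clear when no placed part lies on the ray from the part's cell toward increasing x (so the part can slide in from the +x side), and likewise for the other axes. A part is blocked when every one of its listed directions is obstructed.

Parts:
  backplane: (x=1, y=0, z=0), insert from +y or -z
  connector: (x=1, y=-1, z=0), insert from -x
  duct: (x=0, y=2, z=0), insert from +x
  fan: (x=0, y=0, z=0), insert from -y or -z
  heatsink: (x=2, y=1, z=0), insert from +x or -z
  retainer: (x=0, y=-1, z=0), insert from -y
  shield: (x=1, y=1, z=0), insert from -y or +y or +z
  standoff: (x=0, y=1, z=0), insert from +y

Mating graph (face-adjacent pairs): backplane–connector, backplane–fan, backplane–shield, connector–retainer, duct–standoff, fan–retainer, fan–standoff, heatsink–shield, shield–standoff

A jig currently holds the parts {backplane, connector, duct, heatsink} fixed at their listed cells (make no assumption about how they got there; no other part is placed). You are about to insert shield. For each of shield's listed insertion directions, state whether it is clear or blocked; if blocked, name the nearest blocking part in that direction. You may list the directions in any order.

+y: clear; +z: clear; -y: blocked by backplane

-y: nearest on ray is backplane@(1, 0, 0) ⇒ blocked
+y: ray from shield(1, 1, 0) has no placed part ⇒ clear
+z: ray from shield(1, 1, 0) has no placed part ⇒ clear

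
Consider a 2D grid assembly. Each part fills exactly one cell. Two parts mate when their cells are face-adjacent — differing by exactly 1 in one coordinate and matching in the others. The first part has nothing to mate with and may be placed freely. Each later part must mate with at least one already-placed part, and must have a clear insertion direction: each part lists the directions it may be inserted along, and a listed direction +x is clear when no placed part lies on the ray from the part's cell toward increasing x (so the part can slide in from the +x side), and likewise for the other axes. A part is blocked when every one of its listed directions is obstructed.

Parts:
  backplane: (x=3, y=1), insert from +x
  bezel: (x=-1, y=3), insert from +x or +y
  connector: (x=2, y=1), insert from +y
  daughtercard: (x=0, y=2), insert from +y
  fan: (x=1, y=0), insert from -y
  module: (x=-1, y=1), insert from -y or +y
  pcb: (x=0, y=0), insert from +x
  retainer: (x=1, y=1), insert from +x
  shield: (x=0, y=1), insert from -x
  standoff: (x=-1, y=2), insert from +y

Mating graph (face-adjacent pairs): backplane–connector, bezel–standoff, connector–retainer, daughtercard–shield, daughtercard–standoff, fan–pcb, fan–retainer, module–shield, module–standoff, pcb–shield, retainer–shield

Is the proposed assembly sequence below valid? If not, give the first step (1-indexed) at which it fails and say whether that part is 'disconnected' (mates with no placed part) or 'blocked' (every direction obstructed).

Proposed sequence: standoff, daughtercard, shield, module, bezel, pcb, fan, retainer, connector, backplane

1. standoff@(-1, 2) [+y clear] — {standoff}
2. daughtercard@(0, 2) [+y clear] — {daughtercard, standoff}
3. shield@(0, 1) [-x clear] — {daughtercard, shield, standoff}
4. module@(-1, 1) [-y clear] — {daughtercard, module, shield, standoff}
5. bezel@(-1, 3) [+x clear] — {bezel, daughtercard, module, shield, standoff}
6. pcb@(0, 0) [+x clear] — {bezel, daughtercard, module, pcb, shield, standoff}
7. fan@(1, 0) [-y clear] — {bezel, daughtercard, fan, module, pcb, shield, standoff}
8. retainer@(1, 1) [+x clear] — {bezel, daughtercard, fan, module, pcb, retainer, shield, standoff}
9. connector@(2, 1) [+y clear] — {bezel, connector, daughtercard, fan, module, pcb, retainer, shield, standoff}
10. backplane@(3, 1) [+x clear] — {backplane, bezel, connector, daughtercard, fan, module, pcb, retainer, shield, standoff}

Valid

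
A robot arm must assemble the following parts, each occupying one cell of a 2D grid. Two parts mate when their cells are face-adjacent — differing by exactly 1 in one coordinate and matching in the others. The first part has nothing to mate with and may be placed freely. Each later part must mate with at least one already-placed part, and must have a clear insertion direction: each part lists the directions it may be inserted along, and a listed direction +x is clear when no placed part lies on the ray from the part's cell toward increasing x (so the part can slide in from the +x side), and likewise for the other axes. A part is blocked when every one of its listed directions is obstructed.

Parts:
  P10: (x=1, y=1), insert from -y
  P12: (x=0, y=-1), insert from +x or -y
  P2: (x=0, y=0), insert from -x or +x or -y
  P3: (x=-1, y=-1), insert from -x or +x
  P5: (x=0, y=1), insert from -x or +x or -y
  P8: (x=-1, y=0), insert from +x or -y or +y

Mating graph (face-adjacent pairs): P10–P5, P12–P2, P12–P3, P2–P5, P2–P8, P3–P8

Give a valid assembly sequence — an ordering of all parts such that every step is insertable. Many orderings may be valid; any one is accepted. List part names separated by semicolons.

1. P12@(0, -1) [+x clear] — {P12}
2. P3@(-1, -1) [-x clear] — {P12, P3}
3. P8@(-1, 0) [+x clear] — {P12, P3, P8}
4. P2@(0, 0) [+x clear] — {P12, P2, P3, P8}
5. P5@(0, 1) [-x clear] — {P12, P2, P3, P5, P8}
6. P10@(1, 1) [-y clear] — {P10, P12, P2, P3, P5, P8}

P12; P3; P8; P2; P5; P10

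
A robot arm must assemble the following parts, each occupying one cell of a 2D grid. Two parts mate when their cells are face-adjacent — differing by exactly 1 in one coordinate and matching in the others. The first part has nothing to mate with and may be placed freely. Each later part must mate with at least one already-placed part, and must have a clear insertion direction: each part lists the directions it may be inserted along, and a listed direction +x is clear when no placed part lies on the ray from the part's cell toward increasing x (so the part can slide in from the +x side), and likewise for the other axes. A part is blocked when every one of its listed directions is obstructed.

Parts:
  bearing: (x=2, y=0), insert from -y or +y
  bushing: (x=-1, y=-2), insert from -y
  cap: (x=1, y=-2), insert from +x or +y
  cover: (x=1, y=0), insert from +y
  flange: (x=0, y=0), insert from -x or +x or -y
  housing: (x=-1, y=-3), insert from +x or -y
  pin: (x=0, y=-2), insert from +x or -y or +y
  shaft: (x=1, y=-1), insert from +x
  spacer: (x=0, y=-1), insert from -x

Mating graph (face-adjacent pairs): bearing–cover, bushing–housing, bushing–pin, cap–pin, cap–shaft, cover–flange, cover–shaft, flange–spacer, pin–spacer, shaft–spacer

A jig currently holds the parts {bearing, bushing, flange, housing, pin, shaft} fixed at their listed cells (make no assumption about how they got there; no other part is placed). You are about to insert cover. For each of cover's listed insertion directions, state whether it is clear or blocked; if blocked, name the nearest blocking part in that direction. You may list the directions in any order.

+y: ray from cover(1, 0) has no placed part ⇒ clear

+y: clear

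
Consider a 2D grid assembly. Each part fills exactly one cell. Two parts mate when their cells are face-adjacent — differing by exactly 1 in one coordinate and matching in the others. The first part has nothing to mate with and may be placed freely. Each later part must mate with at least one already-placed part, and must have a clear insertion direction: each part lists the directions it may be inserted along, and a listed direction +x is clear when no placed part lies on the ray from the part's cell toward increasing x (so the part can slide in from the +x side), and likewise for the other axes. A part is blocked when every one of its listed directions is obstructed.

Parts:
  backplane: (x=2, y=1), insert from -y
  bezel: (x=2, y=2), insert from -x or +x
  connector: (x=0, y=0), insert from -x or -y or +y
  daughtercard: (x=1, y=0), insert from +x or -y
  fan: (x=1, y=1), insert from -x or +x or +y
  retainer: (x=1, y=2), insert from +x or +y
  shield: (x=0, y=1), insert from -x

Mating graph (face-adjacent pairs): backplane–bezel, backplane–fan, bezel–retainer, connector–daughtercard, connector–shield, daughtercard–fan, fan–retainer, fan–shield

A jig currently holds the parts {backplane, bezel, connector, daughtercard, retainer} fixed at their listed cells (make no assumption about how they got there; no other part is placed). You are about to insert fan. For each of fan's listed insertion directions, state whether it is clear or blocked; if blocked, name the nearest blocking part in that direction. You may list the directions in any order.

+x: blocked by backplane; +y: blocked by retainer; -x: clear

-x: ray from fan(1, 1) has no placed part ⇒ clear
+x: nearest on ray is backplane@(2, 1) ⇒ blocked
+y: nearest on ray is retainer@(1, 2) ⇒ blocked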